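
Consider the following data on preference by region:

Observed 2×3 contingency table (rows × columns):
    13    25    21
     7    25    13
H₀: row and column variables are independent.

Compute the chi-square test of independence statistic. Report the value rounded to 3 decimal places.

Row totals [59, 45], col totals [20, 50, 34], n=104
χ² = (13−11.35)²/11.35 + (25−28.37)²/28.37 + (21−19.29)²/19.29 + (7−8.65)²/8.65 + (25−21.63)²/21.63 + (13−14.71)²/14.71 = 1.8309
df = 2

test statistic = 1.831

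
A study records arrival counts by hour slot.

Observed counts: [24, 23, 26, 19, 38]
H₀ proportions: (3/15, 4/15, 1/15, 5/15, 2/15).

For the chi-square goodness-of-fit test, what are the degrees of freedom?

degrees of freedom = 4

df = k − 1 = 5 − 1 = 4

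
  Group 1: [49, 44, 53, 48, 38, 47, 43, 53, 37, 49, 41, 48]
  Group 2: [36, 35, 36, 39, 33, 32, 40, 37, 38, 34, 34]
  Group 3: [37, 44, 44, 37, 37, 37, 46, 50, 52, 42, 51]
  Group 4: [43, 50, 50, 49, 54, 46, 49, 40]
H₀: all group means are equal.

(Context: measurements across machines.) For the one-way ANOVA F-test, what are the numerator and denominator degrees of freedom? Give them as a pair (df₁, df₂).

degrees of freedom = [3, 38]

k = 4 groups, N = 42 total
df = (k−1, N−k) = (4−1, 42−4) = (3, 38)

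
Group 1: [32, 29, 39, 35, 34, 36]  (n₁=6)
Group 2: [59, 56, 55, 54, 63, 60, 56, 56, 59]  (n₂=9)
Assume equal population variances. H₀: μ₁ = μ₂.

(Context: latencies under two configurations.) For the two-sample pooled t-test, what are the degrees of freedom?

degrees of freedom = 13

df = n₁ + n₂ − 2 = 6 + 9 − 2 = 13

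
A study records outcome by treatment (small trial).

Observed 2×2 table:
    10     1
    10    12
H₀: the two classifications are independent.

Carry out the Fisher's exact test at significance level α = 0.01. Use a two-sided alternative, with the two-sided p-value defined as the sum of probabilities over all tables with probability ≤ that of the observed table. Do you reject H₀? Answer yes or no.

reject H₀: no

Margins: r₁=11, r₂=22, c₁=20, c₂=13, n=33
p_obs = C(11,10)·C(22,10)/C(33,20); sum pmf over tables with pmf ≤ p_obs
p-value (two-sided) = 0.02159
At α=0.01: p ≥ α → fail to reject H₀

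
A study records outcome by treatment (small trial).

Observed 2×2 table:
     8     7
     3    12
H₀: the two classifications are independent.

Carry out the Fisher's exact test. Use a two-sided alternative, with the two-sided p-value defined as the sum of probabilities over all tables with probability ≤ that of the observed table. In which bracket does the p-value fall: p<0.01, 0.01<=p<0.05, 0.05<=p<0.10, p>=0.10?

p-value bracket: p>=0.10

Margins: r₁=15, r₂=15, c₁=11, c₂=19, n=30
p_obs = C(15,8)·C(15,3)/C(30,11); sum pmf over tables with pmf ≤ p_obs
p-value (two-sided) = 0.12814
→ bracket: p>=0.10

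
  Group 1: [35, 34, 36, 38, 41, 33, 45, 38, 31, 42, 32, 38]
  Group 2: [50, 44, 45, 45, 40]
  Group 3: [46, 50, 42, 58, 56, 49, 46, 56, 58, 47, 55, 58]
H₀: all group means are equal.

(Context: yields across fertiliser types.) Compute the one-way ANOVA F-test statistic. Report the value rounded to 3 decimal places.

test statistic = 28.248

Group means [36.92, 44.80, 51.75], grand mean 44.414
SSB = Σnᵢ(x̄ᵢ−x̄)² = 1321.068; SSW = ΣΣ(x−x̄ᵢ)² = 607.967
MSB = 1321.068/2 = 660.5339; MSW = 607.967/26 = 23.3833
F = MSB/MSW = 28.2481
df = (2, 26)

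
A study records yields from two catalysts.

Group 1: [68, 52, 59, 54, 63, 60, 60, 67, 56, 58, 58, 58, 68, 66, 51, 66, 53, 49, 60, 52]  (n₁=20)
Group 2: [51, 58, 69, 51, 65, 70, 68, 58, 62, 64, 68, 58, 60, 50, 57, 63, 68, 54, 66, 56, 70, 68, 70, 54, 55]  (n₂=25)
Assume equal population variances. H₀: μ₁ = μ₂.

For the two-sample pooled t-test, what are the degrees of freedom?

df = n₁ + n₂ − 2 = 20 + 25 − 2 = 43

degrees of freedom = 43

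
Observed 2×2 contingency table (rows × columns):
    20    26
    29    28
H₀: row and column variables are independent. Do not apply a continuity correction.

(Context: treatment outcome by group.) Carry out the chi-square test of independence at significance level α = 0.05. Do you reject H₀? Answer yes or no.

Row totals [46, 57], col totals [49, 54], n=103
χ² = (20−21.88)²/21.88 + (26−24.12)²/24.12 + (29−27.12)²/27.12 + (28−29.88)²/29.88 = 0.5588
df = 1
p-value (upper-tail) = 0.45476
At α=0.05: p ≥ α → fail to reject H₀

reject H₀: no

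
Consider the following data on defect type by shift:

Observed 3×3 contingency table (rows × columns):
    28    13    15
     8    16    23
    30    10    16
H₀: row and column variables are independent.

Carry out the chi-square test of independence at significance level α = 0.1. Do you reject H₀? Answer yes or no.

reject H₀: yes

Row totals [56, 47, 56], col totals [66, 39, 54], n=159
χ² = (28−23.25)²/23.25 + (13−13.74)²/13.74 + (15−19.02)²/19.02 + (8−19.51)²/19.51 + (16−11.53)²/11.53 + (23−15.96)²/15.96 + (30−23.25)²/23.25 + (10−13.74)²/13.74 + (16−19.02)²/19.02 = 16.9466
df = 4
p-value (upper-tail) = 0.00198
At α=0.1: p < α → reject H₀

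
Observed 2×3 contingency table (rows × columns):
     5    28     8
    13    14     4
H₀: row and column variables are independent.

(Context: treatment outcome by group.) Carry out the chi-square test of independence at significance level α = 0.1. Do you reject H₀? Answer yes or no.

Row totals [41, 31], col totals [18, 42, 12], n=72
χ² = (5−10.25)²/10.25 + (28−23.92)²/23.92 + (8−6.83)²/6.83 + (13−7.75)²/7.75 + (14−18.08)²/18.08 + (4−5.17)²/5.17 = 8.3273
df = 2
p-value (upper-tail) = 0.01555
At α=0.1: p < α → reject H₀

reject H₀: yes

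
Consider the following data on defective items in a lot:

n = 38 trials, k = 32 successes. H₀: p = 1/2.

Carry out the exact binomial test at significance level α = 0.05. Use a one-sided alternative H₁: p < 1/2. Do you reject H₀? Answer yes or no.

reject H₀: no

Exact binomial: n=38, k=32, p₀=1/2=0.5000
P(X≤32) from Σ C(n,i)·p₀^i·(1−p₀)^(n−i)
p-value (one-sided, H₁ less) = 1.00000
At α=0.05: p ≥ α → fail to reject H₀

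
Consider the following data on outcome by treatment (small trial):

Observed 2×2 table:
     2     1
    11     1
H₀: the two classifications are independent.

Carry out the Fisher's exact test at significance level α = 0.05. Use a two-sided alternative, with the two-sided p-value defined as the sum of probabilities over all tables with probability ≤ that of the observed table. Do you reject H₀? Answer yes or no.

reject H₀: no

Margins: r₁=3, r₂=12, c₁=13, c₂=2, n=15
p_obs = C(3,2)·C(12,11)/C(15,13); sum pmf over tables with pmf ≤ p_obs
p-value (two-sided) = 0.37143
At α=0.05: p ≥ α → fail to reject H₀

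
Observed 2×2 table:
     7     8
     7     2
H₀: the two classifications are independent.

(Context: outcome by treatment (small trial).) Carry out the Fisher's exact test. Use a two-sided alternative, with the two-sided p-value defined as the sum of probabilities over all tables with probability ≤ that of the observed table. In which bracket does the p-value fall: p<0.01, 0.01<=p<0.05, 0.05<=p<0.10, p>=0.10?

p-value bracket: p>=0.10

Margins: r₁=15, r₂=9, c₁=14, c₂=10, n=24
p_obs = C(15,7)·C(9,7)/C(24,14); sum pmf over tables with pmf ≤ p_obs
p-value (two-sided) = 0.20992
→ bracket: p>=0.10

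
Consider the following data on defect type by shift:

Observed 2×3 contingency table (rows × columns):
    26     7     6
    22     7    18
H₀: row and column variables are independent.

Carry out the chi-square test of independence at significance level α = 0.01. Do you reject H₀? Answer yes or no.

Row totals [39, 47], col totals [48, 14, 24], n=86
χ² = (26−21.77)²/21.77 + (7−6.35)²/6.35 + (6−10.88)²/10.88 + (22−26.23)²/26.23 + (7−7.65)²/7.65 + (18−13.12)²/13.12 = 5.6379
df = 2
p-value (upper-tail) = 0.05967
At α=0.01: p ≥ α → fail to reject H₀

reject H₀: no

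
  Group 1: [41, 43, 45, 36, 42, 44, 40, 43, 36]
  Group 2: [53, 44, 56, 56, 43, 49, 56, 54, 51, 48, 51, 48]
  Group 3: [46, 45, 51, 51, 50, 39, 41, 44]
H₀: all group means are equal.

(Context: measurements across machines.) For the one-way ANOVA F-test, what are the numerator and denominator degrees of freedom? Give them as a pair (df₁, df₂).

degrees of freedom = [2, 26]

k = 3 groups, N = 29 total
df = (k−1, N−k) = (3−1, 29−3) = (2, 26)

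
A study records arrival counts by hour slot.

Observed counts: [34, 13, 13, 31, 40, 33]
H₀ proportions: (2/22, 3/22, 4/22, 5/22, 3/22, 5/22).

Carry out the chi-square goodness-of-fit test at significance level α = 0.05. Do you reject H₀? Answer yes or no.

reject H₀: yes

n = 164; E_i = n·p_i = [14.91, 22.36, 29.82, 37.27, 22.36, 37.27]
χ² = (34−14.91)²/14.91 + (13−22.36)²/22.36 + (13−29.82)²/29.82 + (31−37.27)²/37.27 + (40−22.36)²/22.36 + (33−37.27)²/37.27 = 53.3059
df = 5
p-value (upper-tail) = 0.00000
At α=0.05: p < α → reject H₀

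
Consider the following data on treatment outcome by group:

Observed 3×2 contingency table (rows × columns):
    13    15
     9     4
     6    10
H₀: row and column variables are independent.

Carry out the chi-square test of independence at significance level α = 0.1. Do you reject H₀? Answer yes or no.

Row totals [28, 13, 16], col totals [28, 29], n=57
χ² = (13−13.75)²/13.75 + (15−14.25)²/14.25 + (9−6.39)²/6.39 + (4−6.61)²/6.61 + (6−7.86)²/7.86 + (10−8.14)²/8.14 = 3.0493
df = 2
p-value (upper-tail) = 0.21769
At α=0.1: p ≥ α → fail to reject H₀

reject H₀: no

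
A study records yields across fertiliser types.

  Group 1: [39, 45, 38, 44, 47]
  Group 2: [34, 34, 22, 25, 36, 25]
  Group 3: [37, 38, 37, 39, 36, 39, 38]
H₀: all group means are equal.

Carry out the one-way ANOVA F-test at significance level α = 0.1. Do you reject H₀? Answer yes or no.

Group means [42.60, 29.33, 37.71], grand mean 36.278
SSB = Σnᵢ(x̄ᵢ−x̄)² = 503.649; SSW = ΣΣ(x−x̄ᵢ)² = 247.962
MSB = 503.649/2 = 251.8246; MSW = 247.962/15 = 16.5308
F = MSB/MSW = 15.2337
df = (2, 15)
p-value (upper-tail) = 0.00024
At α=0.1: p < α → reject H₀

reject H₀: yes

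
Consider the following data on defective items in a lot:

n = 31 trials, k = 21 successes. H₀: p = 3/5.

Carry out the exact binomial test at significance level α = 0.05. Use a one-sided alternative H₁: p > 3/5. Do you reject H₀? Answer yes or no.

reject H₀: no

Exact binomial: n=31, k=21, p₀=3/5=0.6000
P(X≥21) from Σ C(n,i)·p₀^i·(1−p₀)^(n−i)
p-value (one-sided, H₁ greater) = 0.24540
At α=0.05: p ≥ α → fail to reject H₀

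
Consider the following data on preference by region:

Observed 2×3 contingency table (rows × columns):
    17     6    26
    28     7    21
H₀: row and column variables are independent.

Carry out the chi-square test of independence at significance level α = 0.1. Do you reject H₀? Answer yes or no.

reject H₀: no

Row totals [49, 56], col totals [45, 13, 47], n=105
χ² = (17−21.00)²/21.00 + (6−6.07)²/6.07 + (26−21.93)²/21.93 + (28−24.00)²/24.00 + (7−6.93)²/6.93 + (21−25.07)²/25.07 = 2.8437
df = 2
p-value (upper-tail) = 0.24127
At α=0.1: p ≥ α → fail to reject H₀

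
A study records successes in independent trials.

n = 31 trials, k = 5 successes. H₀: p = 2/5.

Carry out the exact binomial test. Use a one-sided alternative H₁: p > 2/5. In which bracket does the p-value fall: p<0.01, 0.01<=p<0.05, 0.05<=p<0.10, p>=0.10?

Exact binomial: n=31, k=5, p₀=2/5=0.4000
P(X≥5) from Σ C(n,i)·p₀^i·(1−p₀)^(n−i)
p-value (one-sided, H₁ greater) = 0.99897
→ bracket: p>=0.10

p-value bracket: p>=0.10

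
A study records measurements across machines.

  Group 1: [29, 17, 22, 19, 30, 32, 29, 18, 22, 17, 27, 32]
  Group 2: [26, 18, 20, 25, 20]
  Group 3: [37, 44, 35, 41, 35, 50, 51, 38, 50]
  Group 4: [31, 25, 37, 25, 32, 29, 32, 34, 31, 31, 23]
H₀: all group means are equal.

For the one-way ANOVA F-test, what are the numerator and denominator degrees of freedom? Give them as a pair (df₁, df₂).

k = 4 groups, N = 37 total
df = (k−1, N−k) = (4−1, 37−4) = (3, 33)

degrees of freedom = [3, 33]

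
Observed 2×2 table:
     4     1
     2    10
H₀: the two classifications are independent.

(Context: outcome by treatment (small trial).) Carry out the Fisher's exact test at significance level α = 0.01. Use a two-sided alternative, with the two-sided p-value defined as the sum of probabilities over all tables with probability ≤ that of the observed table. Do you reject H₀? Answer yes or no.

Margins: r₁=5, r₂=12, c₁=6, c₂=11, n=17
p_obs = C(5,4)·C(12,2)/C(17,6); sum pmf over tables with pmf ≤ p_obs
p-value (two-sided) = 0.02763
At α=0.01: p ≥ α → fail to reject H₀

reject H₀: no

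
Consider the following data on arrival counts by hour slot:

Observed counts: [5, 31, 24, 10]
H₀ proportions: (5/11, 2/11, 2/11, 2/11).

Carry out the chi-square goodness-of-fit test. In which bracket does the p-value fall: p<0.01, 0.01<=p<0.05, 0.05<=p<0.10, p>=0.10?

n = 70; E_i = n·p_i = [31.82, 12.73, 12.73, 12.73]
χ² = (5−31.82)²/31.82 + (31−12.73)²/12.73 + (24−12.73)²/12.73 + (10−12.73)²/12.73 = 59.4071
df = 3
p-value (upper-tail) = 0.00000
→ bracket: p<0.01

p-value bracket: p<0.01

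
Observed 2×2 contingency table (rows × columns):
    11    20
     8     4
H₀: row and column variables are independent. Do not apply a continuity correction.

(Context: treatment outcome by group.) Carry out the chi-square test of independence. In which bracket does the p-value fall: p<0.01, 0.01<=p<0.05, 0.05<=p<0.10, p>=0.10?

p-value bracket: 0.05<=p<0.10

Row totals [31, 12], col totals [19, 24], n=43
χ² = (11−13.70)²/13.70 + (20−17.30)²/17.30 + (8−5.30)²/5.30 + (4−6.70)²/6.70 = 3.4110
df = 1
p-value (upper-tail) = 0.06476
→ bracket: 0.05<=p<0.10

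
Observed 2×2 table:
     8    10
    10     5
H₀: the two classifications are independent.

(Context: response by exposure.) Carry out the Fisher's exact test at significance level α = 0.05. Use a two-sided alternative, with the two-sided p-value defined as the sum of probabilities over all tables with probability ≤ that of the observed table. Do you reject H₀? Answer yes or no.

Margins: r₁=18, r₂=15, c₁=18, c₂=15, n=33
p_obs = C(18,8)·C(15,10)/C(33,18); sum pmf over tables with pmf ≤ p_obs
p-value (two-sided) = 0.29643
At α=0.05: p ≥ α → fail to reject H₀

reject H₀: no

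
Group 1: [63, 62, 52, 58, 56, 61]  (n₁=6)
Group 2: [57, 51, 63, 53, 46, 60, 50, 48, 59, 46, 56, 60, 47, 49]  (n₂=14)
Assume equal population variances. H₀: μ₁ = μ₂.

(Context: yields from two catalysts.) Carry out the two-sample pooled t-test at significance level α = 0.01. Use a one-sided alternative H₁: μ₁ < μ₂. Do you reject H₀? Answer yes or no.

reject H₀: no

x̄₁=58.667, s₁=4.179, n₁=6
x̄₂=53.214, s₂=5.860, n₂=14
s_p² = [5·4.179² + 13·5.860²]/18 = 29.6495
SE = √(s_p²·(1/6+1/14)) = 2.6570
t = (58.667−53.214)/2.6570 = 2.0521
df = 18
p-value (one-sided, H₁ less) = 0.97250
At α=0.01: p ≥ α → fail to reject H₀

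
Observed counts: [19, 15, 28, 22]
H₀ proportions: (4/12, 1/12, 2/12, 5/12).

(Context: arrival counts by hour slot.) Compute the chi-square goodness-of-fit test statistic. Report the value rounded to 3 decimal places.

n = 84; E_i = n·p_i = [28.00, 7.00, 14.00, 35.00]
χ² = (19−28.00)²/28.00 + (15−7.00)²/7.00 + (28−14.00)²/14.00 + (22−35.00)²/35.00 = 30.8643
df = 3

test statistic = 30.864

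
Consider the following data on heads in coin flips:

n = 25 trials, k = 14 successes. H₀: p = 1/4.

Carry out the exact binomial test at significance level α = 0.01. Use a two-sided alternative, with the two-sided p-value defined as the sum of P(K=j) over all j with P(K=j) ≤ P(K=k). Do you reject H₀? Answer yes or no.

Exact binomial: n=25, k=14, p₀=1/4=0.2500
P(X=j) = C(n,j)·p₀^j·(1−p₀)^(n−j); p = Σ P(X=j) over j with P(X=j) ≤ P(X=14)
p-value (two-sided) = 0.00092
At α=0.01: p < α → reject H₀

reject H₀: yes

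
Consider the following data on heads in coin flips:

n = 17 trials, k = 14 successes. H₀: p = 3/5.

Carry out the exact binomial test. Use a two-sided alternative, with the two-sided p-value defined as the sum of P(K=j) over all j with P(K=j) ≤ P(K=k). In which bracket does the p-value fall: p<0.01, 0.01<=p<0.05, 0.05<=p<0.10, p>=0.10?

p-value bracket: 0.05<=p<0.10

Exact binomial: n=17, k=14, p₀=3/5=0.6000
P(X=j) = C(n,j)·p₀^j·(1−p₀)^(n−j); p = Σ P(X=j) over j with P(X=j) ≤ P(X=14)
p-value (two-sided) = 0.08124
→ bracket: 0.05<=p<0.10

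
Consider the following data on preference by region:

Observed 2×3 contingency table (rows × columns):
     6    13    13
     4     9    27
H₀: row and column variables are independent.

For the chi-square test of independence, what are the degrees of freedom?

df = (r−1)(c−1) = (2−1)·(3−1) = 2

degrees of freedom = 2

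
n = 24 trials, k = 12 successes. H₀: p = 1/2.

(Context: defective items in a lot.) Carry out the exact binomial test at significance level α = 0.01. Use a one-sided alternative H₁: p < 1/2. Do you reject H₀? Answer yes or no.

Exact binomial: n=24, k=12, p₀=1/2=0.5000
P(X≤12) from Σ C(n,i)·p₀^i·(1−p₀)^(n−i)
p-value (one-sided, H₁ less) = 0.58059
At α=0.01: p ≥ α → fail to reject H₀

reject H₀: no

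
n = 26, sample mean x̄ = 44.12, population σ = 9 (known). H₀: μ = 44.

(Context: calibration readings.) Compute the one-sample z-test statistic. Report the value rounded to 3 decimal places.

SE = σ/√n = 9/√26 = 1.7650
z = (x̄−μ₀)/SE = (44.12−44)/1.7650 = 0.0680

test statistic = 0.068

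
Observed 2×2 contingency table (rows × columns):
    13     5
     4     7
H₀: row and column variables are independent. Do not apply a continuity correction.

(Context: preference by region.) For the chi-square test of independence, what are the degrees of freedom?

degrees of freedom = 1

df = (r−1)(c−1) = (2−1)·(2−1) = 1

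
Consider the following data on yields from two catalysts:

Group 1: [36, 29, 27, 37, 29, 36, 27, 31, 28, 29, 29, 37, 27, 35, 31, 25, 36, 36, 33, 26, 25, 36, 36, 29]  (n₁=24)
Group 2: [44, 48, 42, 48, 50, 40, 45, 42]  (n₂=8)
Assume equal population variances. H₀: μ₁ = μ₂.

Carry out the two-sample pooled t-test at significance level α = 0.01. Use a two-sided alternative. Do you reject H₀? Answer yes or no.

reject H₀: yes

x̄₁=31.250, s₁=4.245, n₁=24
x̄₂=44.875, s₂=3.523, n₂=8
s_p² = [23·4.245² + 7·3.523²]/30 = 16.7125
SE = √(s_p²·(1/24+1/8)) = 1.6690
t = (31.250−44.875)/1.6690 = -8.1638
df = 30
p-value (two-sided) = 0.00000
At α=0.01: p < α → reject H₀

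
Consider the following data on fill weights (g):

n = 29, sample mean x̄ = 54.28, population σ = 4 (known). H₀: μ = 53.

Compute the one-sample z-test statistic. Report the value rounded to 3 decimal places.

SE = σ/√n = 4/√29 = 0.7428
z = (x̄−μ₀)/SE = (54.28−53)/0.7428 = 1.7233

test statistic = 1.723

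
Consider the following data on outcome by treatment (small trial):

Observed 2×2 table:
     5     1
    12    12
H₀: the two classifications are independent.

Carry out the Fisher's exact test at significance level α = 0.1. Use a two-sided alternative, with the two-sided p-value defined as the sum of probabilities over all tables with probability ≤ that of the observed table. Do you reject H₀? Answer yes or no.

Margins: r₁=6, r₂=24, c₁=17, c₂=13, n=30
p_obs = C(6,5)·C(24,12)/C(30,17); sum pmf over tables with pmf ≤ p_obs
p-value (two-sided) = 0.19606
At α=0.1: p ≥ α → fail to reject H₀

reject H₀: no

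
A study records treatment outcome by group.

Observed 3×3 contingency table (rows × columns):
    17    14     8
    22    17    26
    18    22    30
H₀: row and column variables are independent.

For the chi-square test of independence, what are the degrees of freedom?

df = (r−1)(c−1) = (3−1)·(3−1) = 4

degrees of freedom = 4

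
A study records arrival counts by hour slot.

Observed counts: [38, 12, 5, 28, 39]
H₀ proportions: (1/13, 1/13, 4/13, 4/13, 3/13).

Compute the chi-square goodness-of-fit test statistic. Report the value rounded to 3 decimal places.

test statistic = 122.789

n = 122; E_i = n·p_i = [9.38, 9.38, 37.54, 37.54, 28.15]
χ² = (38−9.38)²/9.38 + (12−9.38)²/9.38 + (5−37.54)²/37.54 + (28−37.54)²/37.54 + (39−28.15)²/28.15 = 122.7889
df = 4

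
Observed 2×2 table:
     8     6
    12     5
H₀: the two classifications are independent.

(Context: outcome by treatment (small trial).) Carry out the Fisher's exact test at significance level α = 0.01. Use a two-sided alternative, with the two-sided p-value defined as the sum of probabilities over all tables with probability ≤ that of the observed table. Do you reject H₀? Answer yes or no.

reject H₀: no

Margins: r₁=14, r₂=17, c₁=20, c₂=11, n=31
p_obs = C(14,8)·C(17,12)/C(31,20); sum pmf over tables with pmf ≤ p_obs
p-value (two-sided) = 0.47747
At α=0.01: p ≥ α → fail to reject H₀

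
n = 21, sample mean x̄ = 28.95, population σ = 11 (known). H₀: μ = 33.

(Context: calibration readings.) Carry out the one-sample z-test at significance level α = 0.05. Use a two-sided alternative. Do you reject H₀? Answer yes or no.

reject H₀: no

SE = σ/√n = 11/√21 = 2.4004
z = (x̄−μ₀)/SE = (28.95−33)/2.4004 = -1.6872
p-value (two-sided) = 0.09156
At α=0.05: p ≥ α → fail to reject H₀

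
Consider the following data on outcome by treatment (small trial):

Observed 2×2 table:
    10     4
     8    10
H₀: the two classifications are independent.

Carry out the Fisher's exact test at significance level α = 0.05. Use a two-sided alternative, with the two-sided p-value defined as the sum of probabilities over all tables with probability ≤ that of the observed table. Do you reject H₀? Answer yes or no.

reject H₀: no

Margins: r₁=14, r₂=18, c₁=18, c₂=14, n=32
p_obs = C(14,10)·C(18,8)/C(32,18); sum pmf over tables with pmf ≤ p_obs
p-value (two-sided) = 0.16487
At α=0.05: p ≥ α → fail to reject H₀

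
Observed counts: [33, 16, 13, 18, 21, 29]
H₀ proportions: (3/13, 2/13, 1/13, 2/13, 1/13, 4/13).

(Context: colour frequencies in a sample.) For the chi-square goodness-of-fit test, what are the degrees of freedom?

degrees of freedom = 5

df = k − 1 = 6 − 1 = 5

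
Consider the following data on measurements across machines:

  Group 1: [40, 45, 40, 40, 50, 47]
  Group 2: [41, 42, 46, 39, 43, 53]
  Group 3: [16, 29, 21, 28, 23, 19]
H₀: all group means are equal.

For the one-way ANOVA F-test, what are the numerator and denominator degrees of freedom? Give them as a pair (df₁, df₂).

k = 3 groups, N = 18 total
df = (k−1, N−k) = (3−1, 18−3) = (2, 15)

degrees of freedom = [2, 15]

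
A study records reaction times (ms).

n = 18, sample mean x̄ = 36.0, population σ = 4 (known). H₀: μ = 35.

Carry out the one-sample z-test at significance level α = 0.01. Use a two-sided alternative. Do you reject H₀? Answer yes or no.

reject H₀: no

SE = σ/√n = 4/√18 = 0.9428
z = (x̄−μ₀)/SE = (36.0−35)/0.9428 = 1.0607
p-value (two-sided) = 0.28884
At α=0.01: p ≥ α → fail to reject H₀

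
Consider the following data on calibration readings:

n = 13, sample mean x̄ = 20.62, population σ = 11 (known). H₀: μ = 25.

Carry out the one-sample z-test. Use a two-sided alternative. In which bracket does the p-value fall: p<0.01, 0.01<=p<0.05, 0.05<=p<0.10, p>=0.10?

SE = σ/√n = 11/√13 = 3.0509
z = (x̄−μ₀)/SE = (20.62−25)/3.0509 = -1.4357
p-value (two-sided) = 0.15110
→ bracket: p>=0.10

p-value bracket: p>=0.10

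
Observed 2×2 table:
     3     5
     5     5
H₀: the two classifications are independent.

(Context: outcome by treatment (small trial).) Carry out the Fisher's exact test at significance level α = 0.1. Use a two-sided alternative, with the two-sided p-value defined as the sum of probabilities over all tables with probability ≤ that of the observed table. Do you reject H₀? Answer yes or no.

Margins: r₁=8, r₂=10, c₁=8, c₂=10, n=18
p_obs = C(8,3)·C(10,5)/C(18,8); sum pmf over tables with pmf ≤ p_obs
p-value (two-sided) = 0.66406
At α=0.1: p ≥ α → fail to reject H₀

reject H₀: no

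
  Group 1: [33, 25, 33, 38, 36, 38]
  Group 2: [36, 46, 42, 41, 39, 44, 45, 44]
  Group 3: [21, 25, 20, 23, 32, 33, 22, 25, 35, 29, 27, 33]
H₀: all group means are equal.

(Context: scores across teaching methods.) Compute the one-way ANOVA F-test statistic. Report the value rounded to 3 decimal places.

test statistic = 25.205

Group means [33.83, 42.12, 27.08], grand mean 33.269
SSB = Σnᵢ(x̄ᵢ−x̄)² = 1088.490; SSW = ΣΣ(x−x̄ᵢ)² = 496.625
MSB = 1088.490/2 = 544.2452; MSW = 496.625/23 = 21.5924
F = MSB/MSW = 25.2054
df = (2, 23)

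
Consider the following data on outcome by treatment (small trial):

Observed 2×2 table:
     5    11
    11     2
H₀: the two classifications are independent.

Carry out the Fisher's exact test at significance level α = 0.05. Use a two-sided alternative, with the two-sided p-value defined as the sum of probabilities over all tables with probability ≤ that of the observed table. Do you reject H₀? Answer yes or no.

reject H₀: yes

Margins: r₁=16, r₂=13, c₁=16, c₂=13, n=29
p_obs = C(16,5)·C(13,11)/C(29,16); sum pmf over tables with pmf ≤ p_obs
p-value (two-sided) = 0.00788
At α=0.05: p < α → reject H₀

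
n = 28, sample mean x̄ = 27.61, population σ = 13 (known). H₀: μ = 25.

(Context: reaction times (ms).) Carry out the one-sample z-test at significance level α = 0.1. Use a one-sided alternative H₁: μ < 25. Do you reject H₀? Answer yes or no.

reject H₀: no

SE = σ/√n = 13/√28 = 2.4568
z = (x̄−μ₀)/SE = (27.61−25)/2.4568 = 1.0624
p-value (one-sided, H₁ less) = 0.85597
At α=0.1: p ≥ α → fail to reject H₀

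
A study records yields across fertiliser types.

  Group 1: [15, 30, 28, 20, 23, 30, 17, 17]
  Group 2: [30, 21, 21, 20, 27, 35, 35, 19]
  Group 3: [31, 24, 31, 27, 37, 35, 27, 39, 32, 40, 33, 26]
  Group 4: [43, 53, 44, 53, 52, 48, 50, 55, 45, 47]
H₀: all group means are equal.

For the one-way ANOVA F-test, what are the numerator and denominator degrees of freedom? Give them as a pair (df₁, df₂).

k = 4 groups, N = 38 total
df = (k−1, N−k) = (4−1, 38−4) = (3, 34)

degrees of freedom = [3, 34]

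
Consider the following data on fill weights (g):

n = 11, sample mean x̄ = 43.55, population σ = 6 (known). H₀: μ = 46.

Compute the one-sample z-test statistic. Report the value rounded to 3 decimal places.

SE = σ/√n = 6/√11 = 1.8091
z = (x̄−μ₀)/SE = (43.55−46)/1.8091 = -1.3543

test statistic = -1.354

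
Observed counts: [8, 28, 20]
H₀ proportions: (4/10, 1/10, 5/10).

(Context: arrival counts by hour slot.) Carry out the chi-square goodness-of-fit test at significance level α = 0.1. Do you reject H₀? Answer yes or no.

reject H₀: yes

n = 56; E_i = n·p_i = [22.40, 5.60, 28.00]
χ² = (8−22.40)²/22.40 + (28−5.60)²/5.60 + (20−28.00)²/28.00 = 101.1429
df = 2
p-value (upper-tail) = 0.00000
At α=0.1: p < α → reject H₀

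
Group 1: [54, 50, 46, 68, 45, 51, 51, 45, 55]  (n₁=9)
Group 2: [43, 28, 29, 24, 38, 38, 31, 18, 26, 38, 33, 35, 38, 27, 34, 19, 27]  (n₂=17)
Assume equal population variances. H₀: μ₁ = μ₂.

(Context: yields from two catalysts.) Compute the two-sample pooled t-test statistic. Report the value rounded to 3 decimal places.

test statistic = 7.084

x̄₁=51.667, s₁=7.141, n₁=9
x̄₂=30.941, s₂=7.075, n₂=17
s_p² = [8·7.141² + 16·7.075²]/24 = 50.3725
SE = √(s_p²·(1/9+1/17)) = 2.9258
t = (51.667−30.941)/2.9258 = 7.0838
df = 24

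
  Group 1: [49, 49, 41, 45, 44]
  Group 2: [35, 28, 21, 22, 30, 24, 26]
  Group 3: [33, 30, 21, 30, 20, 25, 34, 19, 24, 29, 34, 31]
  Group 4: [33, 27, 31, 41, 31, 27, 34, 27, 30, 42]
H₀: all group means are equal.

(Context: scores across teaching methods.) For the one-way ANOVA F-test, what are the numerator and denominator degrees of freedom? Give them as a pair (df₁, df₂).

degrees of freedom = [3, 30]

k = 4 groups, N = 34 total
df = (k−1, N−k) = (4−1, 34−4) = (3, 30)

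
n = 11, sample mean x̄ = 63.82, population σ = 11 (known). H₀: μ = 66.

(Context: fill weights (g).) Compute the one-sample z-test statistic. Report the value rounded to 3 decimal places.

SE = σ/√n = 11/√11 = 3.3166
z = (x̄−μ₀)/SE = (63.82−66)/3.3166 = -0.6573

test statistic = -0.657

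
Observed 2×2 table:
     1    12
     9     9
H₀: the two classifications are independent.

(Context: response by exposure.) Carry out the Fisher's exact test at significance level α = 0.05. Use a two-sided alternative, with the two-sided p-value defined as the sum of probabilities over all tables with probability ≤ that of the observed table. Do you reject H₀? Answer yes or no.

reject H₀: yes

Margins: r₁=13, r₂=18, c₁=10, c₂=21, n=31
p_obs = C(13,1)·C(18,9)/C(31,10); sum pmf over tables with pmf ≤ p_obs
p-value (two-sided) = 0.01997
At α=0.05: p < α → reject H₀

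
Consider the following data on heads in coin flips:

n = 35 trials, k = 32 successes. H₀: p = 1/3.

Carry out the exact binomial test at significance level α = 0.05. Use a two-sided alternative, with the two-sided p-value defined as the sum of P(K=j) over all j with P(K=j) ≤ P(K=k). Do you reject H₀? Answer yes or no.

reject H₀: yes

Exact binomial: n=35, k=32, p₀=1/3=0.3333
P(X=j) = C(n,j)·p₀^j·(1−p₀)^(n−j); p = Σ P(X=j) over j with P(X=j) ≤ P(X=32)
p-value (two-sided) = 0.00000
At α=0.05: p < α → reject H₀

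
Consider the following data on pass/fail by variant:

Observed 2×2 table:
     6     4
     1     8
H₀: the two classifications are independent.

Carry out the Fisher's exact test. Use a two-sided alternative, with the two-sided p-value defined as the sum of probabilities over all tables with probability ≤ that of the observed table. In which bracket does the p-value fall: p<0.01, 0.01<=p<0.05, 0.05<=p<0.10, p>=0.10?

Margins: r₁=10, r₂=9, c₁=7, c₂=12, n=19
p_obs = C(10,6)·C(9,1)/C(19,7); sum pmf over tables with pmf ≤ p_obs
p-value (two-sided) = 0.05728
→ bracket: 0.05<=p<0.10

p-value bracket: 0.05<=p<0.10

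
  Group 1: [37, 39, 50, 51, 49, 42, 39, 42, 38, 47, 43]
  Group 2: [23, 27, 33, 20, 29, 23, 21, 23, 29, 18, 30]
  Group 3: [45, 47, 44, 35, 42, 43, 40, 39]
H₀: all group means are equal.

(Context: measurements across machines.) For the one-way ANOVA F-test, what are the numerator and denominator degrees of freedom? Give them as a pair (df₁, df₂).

k = 3 groups, N = 30 total
df = (k−1, N−k) = (3−1, 30−3) = (2, 27)

degrees of freedom = [2, 27]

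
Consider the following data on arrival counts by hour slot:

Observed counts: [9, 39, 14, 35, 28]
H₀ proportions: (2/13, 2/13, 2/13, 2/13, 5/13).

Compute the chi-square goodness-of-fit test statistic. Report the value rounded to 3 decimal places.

n = 125; E_i = n·p_i = [19.23, 19.23, 19.23, 19.23, 48.08]
χ² = (9−19.23)²/19.23 + (39−19.23)²/19.23 + (14−19.23)²/19.23 + (35−19.23)²/19.23 + (28−48.08)²/48.08 = 48.5032
df = 4

test statistic = 48.503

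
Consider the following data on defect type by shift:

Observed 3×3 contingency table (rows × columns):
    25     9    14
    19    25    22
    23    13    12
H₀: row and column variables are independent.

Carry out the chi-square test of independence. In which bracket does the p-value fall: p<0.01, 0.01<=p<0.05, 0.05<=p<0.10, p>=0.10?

p-value bracket: 0.05<=p<0.10

Row totals [48, 66, 48], col totals [67, 47, 48], n=162
χ² = (25−19.85)²/19.85 + (9−13.93)²/13.93 + (14−14.22)²/14.22 + (19−27.30)²/27.30 + (25−19.15)²/19.15 + (22−19.56)²/19.56 + (23−19.85)²/19.85 + (13−13.93)²/13.93 + (12−14.22)²/14.22 = 8.6044
df = 4
p-value (upper-tail) = 0.07178
→ bracket: 0.05<=p<0.10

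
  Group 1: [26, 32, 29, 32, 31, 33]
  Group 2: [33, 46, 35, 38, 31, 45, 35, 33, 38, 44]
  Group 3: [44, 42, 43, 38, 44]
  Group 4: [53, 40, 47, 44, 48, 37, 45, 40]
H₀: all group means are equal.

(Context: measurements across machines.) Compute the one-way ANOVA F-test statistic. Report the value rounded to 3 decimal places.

test statistic = 11.712

Group means [30.50, 37.80, 42.20, 44.25], grand mean 38.828
SSB = Σnᵢ(x̄ᵢ−x̄)² = 718.738; SSW = ΣΣ(x−x̄ᵢ)² = 511.400
MSB = 718.738/3 = 239.5793; MSW = 511.400/25 = 20.4560
F = MSB/MSW = 11.7119
df = (3, 25)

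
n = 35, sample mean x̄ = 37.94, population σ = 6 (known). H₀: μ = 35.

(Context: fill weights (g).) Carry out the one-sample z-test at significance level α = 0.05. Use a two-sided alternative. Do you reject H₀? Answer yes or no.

reject H₀: yes

SE = σ/√n = 6/√35 = 1.0142
z = (x̄−μ₀)/SE = (37.94−35)/1.0142 = 2.8989
p-value (two-sided) = 0.00374
At α=0.05: p < α → reject H₀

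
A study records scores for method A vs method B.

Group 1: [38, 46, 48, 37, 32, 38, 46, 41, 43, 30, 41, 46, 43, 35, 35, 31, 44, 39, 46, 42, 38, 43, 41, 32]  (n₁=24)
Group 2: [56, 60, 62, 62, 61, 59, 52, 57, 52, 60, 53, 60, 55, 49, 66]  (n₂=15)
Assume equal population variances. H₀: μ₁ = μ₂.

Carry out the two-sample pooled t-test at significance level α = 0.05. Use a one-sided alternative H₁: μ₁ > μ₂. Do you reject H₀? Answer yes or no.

x̄₁=39.792, s₁=5.267, n₁=24
x̄₂=57.600, s₂=4.687, n₂=15
s_p² = [23·5.267² + 14·4.687²]/37 = 25.5556
SE = √(s_p²·(1/24+1/15)) = 1.6639
t = (39.792−57.600)/1.6639 = -10.7028
df = 37
p-value (one-sided, H₁ greater) = 1.00000
At α=0.05: p ≥ α → fail to reject H₀

reject H₀: no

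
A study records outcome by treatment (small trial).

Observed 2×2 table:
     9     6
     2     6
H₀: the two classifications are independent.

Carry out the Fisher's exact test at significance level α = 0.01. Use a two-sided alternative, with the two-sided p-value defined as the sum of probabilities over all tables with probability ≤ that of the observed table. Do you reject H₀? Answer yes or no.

reject H₀: no

Margins: r₁=15, r₂=8, c₁=11, c₂=12, n=23
p_obs = C(15,9)·C(8,2)/C(23,11); sum pmf over tables with pmf ≤ p_obs
p-value (two-sided) = 0.19303
At α=0.01: p ≥ α → fail to reject H₀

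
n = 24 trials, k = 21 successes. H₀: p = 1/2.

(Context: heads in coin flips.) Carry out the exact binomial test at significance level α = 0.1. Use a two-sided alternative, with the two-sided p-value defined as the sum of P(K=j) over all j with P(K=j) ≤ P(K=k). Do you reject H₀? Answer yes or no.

Exact binomial: n=24, k=21, p₀=1/2=0.5000
P(X=j) = C(n,j)·p₀^j·(1−p₀)^(n−j); p = Σ P(X=j) over j with P(X=j) ≤ P(X=21)
p-value (two-sided) = 0.00028
At α=0.1: p < α → reject H₀

reject H₀: yes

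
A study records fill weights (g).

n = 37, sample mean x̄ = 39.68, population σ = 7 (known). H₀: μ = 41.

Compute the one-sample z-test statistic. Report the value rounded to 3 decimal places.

SE = σ/√n = 7/√37 = 1.1508
z = (x̄−μ₀)/SE = (39.68−41)/1.1508 = -1.1470

test statistic = -1.147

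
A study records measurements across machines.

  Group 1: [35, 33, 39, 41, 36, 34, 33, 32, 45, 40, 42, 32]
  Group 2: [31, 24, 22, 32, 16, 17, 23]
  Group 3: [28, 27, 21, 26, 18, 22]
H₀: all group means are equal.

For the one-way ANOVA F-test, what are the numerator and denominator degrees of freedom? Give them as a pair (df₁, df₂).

k = 3 groups, N = 25 total
df = (k−1, N−k) = (3−1, 25−3) = (2, 22)

degrees of freedom = [2, 22]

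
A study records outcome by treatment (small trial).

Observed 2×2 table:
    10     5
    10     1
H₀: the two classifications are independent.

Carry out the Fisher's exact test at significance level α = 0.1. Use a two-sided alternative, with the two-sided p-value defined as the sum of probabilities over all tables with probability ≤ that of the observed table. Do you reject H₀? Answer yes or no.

Margins: r₁=15, r₂=11, c₁=20, c₂=6, n=26
p_obs = C(15,10)·C(11,10)/C(26,20); sum pmf over tables with pmf ≤ p_obs
p-value (two-sided) = 0.19732
At α=0.1: p ≥ α → fail to reject H₀

reject H₀: no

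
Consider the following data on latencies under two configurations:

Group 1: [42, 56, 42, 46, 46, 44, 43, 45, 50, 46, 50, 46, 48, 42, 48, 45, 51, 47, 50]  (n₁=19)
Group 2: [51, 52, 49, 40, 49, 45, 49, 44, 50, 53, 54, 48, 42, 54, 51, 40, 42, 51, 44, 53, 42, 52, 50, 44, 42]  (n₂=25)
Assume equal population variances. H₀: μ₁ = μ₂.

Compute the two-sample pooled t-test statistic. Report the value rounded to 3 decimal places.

test statistic = -0.741

x̄₁=46.684, s₁=3.622, n₁=19
x̄₂=47.640, s₂=4.645, n₂=25
s_p² = [18·3.622² + 24·4.645²]/42 = 17.9492
SE = √(s_p²·(1/19+1/25)) = 1.2894
t = (46.684−47.640)/1.2894 = -0.7412
df = 42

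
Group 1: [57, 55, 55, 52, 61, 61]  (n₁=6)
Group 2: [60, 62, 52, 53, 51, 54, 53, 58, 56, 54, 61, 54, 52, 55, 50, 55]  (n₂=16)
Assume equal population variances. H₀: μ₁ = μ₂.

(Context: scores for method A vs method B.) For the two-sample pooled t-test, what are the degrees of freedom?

degrees of freedom = 20

df = n₁ + n₂ − 2 = 6 + 16 − 2 = 20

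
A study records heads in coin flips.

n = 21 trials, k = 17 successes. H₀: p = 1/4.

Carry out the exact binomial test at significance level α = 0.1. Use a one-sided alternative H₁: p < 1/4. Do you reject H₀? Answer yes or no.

reject H₀: no

Exact binomial: n=21, k=17, p₀=1/4=0.2500
P(X≤17) from Σ C(n,i)·p₀^i·(1−p₀)^(n−i)
p-value (one-sided, H₁ less) = 1.00000
At α=0.1: p ≥ α → fail to reject H₀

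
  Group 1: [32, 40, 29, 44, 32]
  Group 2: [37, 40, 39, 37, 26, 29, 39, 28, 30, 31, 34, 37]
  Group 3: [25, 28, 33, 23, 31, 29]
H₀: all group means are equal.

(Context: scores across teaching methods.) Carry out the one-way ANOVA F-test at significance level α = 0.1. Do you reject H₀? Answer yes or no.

Group means [35.40, 33.92, 28.17], grand mean 32.739
SSB = Σnᵢ(x̄ᵢ−x̄)² = 177.485; SSW = ΣΣ(x−x̄ᵢ)² = 490.950
MSB = 177.485/2 = 88.7424; MSW = 490.950/20 = 24.5475
F = MSB/MSW = 3.6151
df = (2, 20)
p-value (upper-tail) = 0.04569
At α=0.1: p < α → reject H₀

reject H₀: yes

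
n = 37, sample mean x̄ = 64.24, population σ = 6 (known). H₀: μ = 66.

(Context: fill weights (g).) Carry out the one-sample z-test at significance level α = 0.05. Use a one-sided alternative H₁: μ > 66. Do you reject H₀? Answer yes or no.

SE = σ/√n = 6/√37 = 0.9864
z = (x̄−μ₀)/SE = (64.24−66)/0.9864 = -1.7843
p-value (one-sided, H₁ greater) = 0.96281
At α=0.05: p ≥ α → fail to reject H₀

reject H₀: no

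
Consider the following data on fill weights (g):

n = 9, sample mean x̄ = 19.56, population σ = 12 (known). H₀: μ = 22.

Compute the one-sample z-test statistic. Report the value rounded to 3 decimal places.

SE = σ/√n = 12/√9 = 4.0000
z = (x̄−μ₀)/SE = (19.56−22)/4.0000 = -0.6100

test statistic = -0.610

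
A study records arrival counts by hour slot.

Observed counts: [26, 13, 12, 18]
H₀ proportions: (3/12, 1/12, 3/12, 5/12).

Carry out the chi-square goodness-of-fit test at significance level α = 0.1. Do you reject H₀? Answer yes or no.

reject H₀: yes

n = 69; E_i = n·p_i = [17.25, 5.75, 17.25, 28.75]
χ² = (26−17.25)²/17.25 + (13−5.75)²/5.75 + (12−17.25)²/17.25 + (18−28.75)²/28.75 = 19.1971
df = 3
p-value (upper-tail) = 0.00025
At α=0.1: p < α → reject H₀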